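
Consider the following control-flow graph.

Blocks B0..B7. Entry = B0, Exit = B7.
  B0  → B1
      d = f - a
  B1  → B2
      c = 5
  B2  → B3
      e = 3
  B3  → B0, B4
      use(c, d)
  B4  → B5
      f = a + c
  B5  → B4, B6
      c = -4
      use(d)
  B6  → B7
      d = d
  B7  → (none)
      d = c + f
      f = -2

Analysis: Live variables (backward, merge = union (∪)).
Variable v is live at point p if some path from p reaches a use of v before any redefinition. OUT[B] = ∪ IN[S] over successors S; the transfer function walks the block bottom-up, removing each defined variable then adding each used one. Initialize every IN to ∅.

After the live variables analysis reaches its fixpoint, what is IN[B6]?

Answer: {c, d, f}

Derivation:
Per-block solution:
  B0:  IN={a, f}  OUT={a, d, f}
  B1:  IN={a, d, f}  OUT={a, c, d, f}
  B2:  IN={a, c, d, f}  OUT={a, c, d, f}
  B3:  IN={a, c, d, f}  OUT={a, c, d, f}
  B4:  IN={a, c, d}  OUT={a, d, f}
  B5:  IN={a, d, f}  OUT={a, c, d, f}
  B6:  IN={c, d, f}  OUT={c, f}
  B7:  IN={c, f}  OUT={}

Merge at B6: OUT[B6] = IN[B7] = {c, f}
Applying B6's transfer function to that OUT value gives IN[B6] (row B6 above).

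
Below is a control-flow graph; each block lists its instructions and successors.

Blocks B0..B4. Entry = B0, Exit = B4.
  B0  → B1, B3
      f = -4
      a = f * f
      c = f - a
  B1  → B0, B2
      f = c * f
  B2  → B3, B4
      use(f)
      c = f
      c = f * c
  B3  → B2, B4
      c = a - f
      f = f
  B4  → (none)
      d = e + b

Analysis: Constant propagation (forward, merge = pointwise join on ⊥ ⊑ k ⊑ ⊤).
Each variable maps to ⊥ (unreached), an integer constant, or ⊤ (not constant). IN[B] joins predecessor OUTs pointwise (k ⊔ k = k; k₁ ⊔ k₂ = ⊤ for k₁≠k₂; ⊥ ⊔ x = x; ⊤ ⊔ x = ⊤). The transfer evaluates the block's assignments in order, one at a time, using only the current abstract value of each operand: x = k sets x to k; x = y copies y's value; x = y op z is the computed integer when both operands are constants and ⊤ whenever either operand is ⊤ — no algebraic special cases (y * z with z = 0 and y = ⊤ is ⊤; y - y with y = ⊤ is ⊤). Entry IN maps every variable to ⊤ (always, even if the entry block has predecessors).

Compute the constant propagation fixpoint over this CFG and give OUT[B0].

Converged values:
  B0:   IN=(all ⊤)   OUT={a:16, c:-20, f:-4; rest ⊤}
  B1:   IN={a:16, c:-20, f:-4; rest ⊤}   OUT={a:16, c:-20, f:80; rest ⊤}
  B2:   IN={a:16; rest ⊤}   OUT={a:16; rest ⊤}
  B3:   IN={a:16; rest ⊤}   OUT={a:16; rest ⊤}
  B4:   IN={a:16; rest ⊤}   OUT={a:16; rest ⊤}

Merge at B0 (entry node, so the boundary value (all ⊤) is joined with the incoming edge(s)): IN[B0] = (all ⊤) ⊔ OUT[B1] = {a: ⊤, b: ⊤, c: ⊤, d: ⊤, e: ⊤, f: ⊤}
Applying B0's transfer function to that IN value gives OUT[B0] (row B0 above).

Answer: {a: 16, b: ⊤, c: -20, d: ⊤, e: ⊤, f: -4}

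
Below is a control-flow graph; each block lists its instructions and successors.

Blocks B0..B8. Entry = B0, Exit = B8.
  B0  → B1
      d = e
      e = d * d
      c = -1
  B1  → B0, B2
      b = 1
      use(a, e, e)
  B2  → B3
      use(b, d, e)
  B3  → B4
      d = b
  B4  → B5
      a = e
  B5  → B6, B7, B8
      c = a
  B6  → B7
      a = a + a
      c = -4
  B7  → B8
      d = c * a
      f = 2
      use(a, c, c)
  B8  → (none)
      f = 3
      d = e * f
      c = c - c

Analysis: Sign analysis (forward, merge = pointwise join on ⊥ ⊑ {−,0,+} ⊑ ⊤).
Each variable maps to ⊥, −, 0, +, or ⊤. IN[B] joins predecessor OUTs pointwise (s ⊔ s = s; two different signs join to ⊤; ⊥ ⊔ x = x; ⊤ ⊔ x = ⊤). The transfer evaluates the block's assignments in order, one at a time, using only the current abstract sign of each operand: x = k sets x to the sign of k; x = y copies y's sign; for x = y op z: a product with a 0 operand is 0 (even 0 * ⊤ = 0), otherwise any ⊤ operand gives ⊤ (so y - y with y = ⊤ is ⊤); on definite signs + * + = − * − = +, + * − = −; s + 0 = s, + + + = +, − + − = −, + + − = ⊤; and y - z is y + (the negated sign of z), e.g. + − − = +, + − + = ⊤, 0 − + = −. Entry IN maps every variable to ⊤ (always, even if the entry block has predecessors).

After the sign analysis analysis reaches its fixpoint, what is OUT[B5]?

Answer: {a: ⊤, b: +, c: ⊤, d: +, e: ⊤, f: ⊤}

Trace:
Per-block solution:
  B0:  IN=(all ⊤)  OUT={c:-; rest ⊤}
  B1:  IN={c:-; rest ⊤}  OUT={b:+, c:-; rest ⊤}
  B2:  IN={b:+, c:-; rest ⊤}  OUT={b:+, c:-; rest ⊤}
  B3:  IN={b:+, c:-; rest ⊤}  OUT={b:+, c:-, d:+; rest ⊤}
  B4:  IN={b:+, c:-, d:+; rest ⊤}  OUT={b:+, c:-, d:+; rest ⊤}
  B5:  IN={b:+, c:-, d:+; rest ⊤}  OUT={b:+, d:+; rest ⊤}
  B6:  IN={b:+, d:+; rest ⊤}  OUT={b:+, c:-, d:+; rest ⊤}
  B7:  IN={b:+, d:+; rest ⊤}  OUT={b:+, f:+; rest ⊤}
  B8:  IN={b:+; rest ⊤}  OUT={b:+, f:+; rest ⊤}

Merge at B5: IN[B5] = OUT[B4] = {a: ⊤, b: +, c: -, d: +, e: ⊤, f: ⊤}
Applying B5's transfer function to that IN value gives OUT[B5] (row B5 above).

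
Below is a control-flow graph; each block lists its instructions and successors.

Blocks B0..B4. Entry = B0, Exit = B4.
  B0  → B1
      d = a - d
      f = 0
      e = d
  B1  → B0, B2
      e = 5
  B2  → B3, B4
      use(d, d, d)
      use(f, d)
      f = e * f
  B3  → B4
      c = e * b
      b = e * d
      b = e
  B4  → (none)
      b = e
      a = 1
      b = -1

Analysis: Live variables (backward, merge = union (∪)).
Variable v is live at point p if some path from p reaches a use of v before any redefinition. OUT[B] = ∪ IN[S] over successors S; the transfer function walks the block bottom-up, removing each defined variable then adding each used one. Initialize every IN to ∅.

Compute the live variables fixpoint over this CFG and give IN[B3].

Converged values:
  B0:   IN={a, b, d}   OUT={a, b, d, f}
  B1:   IN={a, b, d, f}   OUT={a, b, d, e, f}
  B2:   IN={b, d, e, f}   OUT={b, d, e}
  B3:   IN={b, d, e}   OUT={e}
  B4:   IN={e}   OUT={}

Merge at B3: OUT[B3] = IN[B4] = {e}
Applying B3's transfer function to that OUT value gives IN[B3] (row B3 above).

Answer: {b, d, e}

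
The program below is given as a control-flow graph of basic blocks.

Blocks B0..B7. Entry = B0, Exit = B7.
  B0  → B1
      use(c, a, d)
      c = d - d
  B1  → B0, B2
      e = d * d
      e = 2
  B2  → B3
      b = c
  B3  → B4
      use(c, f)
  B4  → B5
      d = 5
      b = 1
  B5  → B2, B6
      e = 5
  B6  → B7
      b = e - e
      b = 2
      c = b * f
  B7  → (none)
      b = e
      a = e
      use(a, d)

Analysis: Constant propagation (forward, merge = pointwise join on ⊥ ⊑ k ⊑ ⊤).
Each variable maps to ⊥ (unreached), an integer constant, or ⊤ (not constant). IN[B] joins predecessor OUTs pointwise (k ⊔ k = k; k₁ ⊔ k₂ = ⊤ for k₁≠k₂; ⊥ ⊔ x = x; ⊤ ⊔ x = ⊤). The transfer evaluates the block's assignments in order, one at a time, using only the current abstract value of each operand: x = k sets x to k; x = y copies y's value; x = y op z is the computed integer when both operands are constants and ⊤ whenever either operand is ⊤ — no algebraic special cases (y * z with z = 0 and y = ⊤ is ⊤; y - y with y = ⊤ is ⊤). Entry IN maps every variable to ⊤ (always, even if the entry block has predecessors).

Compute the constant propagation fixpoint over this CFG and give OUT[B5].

Answer: {a: ⊤, b: 1, c: ⊤, d: 5, e: 5, f: ⊤}

Working:
Converged values:
  B0: | IN=(all ⊤) | OUT=(all ⊤)
  B1: | IN=(all ⊤) | OUT={e:2; rest ⊤}
  B2: | IN=(all ⊤) | OUT=(all ⊤)
  B3: | IN=(all ⊤) | OUT=(all ⊤)
  B4: | IN=(all ⊤) | OUT={b:1, d:5; rest ⊤}
  B5: | IN={b:1, d:5; rest ⊤} | OUT={b:1, d:5, e:5; rest ⊤}
  B6: | IN={b:1, d:5, e:5; rest ⊤} | OUT={b:2, d:5, e:5; rest ⊤}
  B7: | IN={b:2, d:5, e:5; rest ⊤} | OUT={a:5, b:5, d:5, e:5; rest ⊤}

Merge at B5: IN[B5] = OUT[B4] = {a: ⊤, b: 1, c: ⊤, d: 5, e: ⊤, f: ⊤}
Applying B5's transfer function to that IN value gives OUT[B5] (row B5 above).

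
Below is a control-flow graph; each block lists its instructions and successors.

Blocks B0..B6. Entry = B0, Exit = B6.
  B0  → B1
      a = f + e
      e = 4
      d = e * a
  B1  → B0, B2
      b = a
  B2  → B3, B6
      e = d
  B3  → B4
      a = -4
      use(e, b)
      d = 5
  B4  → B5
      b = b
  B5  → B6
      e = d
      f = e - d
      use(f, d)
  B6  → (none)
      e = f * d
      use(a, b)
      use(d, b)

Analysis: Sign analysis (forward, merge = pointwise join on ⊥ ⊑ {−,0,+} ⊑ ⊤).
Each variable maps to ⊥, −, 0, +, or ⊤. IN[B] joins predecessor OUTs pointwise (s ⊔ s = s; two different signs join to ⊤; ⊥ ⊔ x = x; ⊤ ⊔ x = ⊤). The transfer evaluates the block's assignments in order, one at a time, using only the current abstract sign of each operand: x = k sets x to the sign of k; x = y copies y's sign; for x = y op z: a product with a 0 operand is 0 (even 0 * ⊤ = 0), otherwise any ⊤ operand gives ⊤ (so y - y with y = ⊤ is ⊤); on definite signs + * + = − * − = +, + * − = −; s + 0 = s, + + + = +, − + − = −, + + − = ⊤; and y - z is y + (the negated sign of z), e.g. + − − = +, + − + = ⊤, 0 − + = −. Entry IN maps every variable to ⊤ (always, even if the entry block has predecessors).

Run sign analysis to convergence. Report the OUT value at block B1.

Answer: {a: ⊤, b: ⊤, c: ⊤, d: ⊤, e: +, f: ⊤}

Trace:
Fixpoint table:
  B0:   IN=(all ⊤)   OUT={e:+; rest ⊤}
  B1:   IN={e:+; rest ⊤}   OUT={e:+; rest ⊤}
  B2:   IN={e:+; rest ⊤}   OUT=(all ⊤)
  B3:   IN=(all ⊤)   OUT={a:-, d:+; rest ⊤}
  B4:   IN={a:-, d:+; rest ⊤}   OUT={a:-, d:+; rest ⊤}
  B5:   IN={a:-, d:+; rest ⊤}   OUT={a:-, d:+, e:+; rest ⊤}
  B6:   IN=(all ⊤)   OUT=(all ⊤)

Merge at B1: IN[B1] = OUT[B0] = {a: ⊤, b: ⊤, c: ⊤, d: ⊤, e: +, f: ⊤}
Applying B1's transfer function to that IN value gives OUT[B1] (row B1 above).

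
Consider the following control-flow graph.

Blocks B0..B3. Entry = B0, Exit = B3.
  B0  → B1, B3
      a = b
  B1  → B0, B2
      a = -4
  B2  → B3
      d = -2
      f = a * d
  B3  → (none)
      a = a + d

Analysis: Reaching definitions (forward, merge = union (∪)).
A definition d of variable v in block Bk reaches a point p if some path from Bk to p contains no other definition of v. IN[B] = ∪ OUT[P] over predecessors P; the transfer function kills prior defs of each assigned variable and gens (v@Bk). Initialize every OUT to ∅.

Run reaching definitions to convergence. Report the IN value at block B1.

Answer: {a@B0}

Working:
Fixpoint table:
  B0:  IN={a@B1}  OUT={a@B0}
  B1:  IN={a@B0}  OUT={a@B1}
  B2:  IN={a@B1}  OUT={a@B1, d@B2, f@B2}
  B3:  IN={a@B0, a@B1, d@B2, f@B2}  OUT={a@B3, d@B2, f@B2}

Merge at B1: IN[B1] = OUT[B0] = {a@B0}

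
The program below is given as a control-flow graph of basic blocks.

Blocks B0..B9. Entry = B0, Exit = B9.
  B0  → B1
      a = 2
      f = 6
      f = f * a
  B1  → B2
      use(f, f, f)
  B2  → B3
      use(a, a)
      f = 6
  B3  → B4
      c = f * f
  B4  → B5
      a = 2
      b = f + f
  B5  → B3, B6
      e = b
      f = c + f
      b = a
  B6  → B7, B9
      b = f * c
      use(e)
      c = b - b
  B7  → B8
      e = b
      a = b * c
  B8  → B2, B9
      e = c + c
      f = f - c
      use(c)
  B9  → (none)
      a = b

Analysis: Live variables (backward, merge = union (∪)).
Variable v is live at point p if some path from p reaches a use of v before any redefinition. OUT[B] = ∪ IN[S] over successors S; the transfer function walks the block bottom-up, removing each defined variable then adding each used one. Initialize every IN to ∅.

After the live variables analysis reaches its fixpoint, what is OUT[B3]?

Answer: {c, f}

Derivation:
Converged values:
  B0:  IN={}  OUT={a, f}
  B1:  IN={a, f}  OUT={a}
  B2:  IN={a}  OUT={f}
  B3:  IN={f}  OUT={c, f}
  B4:  IN={c, f}  OUT={a, b, c, f}
  B5:  IN={a, b, c, f}  OUT={c, e, f}
  B6:  IN={c, e, f}  OUT={b, c, f}
  B7:  IN={b, c, f}  OUT={a, b, c, f}
  B8:  IN={a, b, c, f}  OUT={a, b}
  B9:  IN={b}  OUT={}

Merge at B3: OUT[B3] = IN[B4] = {c, f}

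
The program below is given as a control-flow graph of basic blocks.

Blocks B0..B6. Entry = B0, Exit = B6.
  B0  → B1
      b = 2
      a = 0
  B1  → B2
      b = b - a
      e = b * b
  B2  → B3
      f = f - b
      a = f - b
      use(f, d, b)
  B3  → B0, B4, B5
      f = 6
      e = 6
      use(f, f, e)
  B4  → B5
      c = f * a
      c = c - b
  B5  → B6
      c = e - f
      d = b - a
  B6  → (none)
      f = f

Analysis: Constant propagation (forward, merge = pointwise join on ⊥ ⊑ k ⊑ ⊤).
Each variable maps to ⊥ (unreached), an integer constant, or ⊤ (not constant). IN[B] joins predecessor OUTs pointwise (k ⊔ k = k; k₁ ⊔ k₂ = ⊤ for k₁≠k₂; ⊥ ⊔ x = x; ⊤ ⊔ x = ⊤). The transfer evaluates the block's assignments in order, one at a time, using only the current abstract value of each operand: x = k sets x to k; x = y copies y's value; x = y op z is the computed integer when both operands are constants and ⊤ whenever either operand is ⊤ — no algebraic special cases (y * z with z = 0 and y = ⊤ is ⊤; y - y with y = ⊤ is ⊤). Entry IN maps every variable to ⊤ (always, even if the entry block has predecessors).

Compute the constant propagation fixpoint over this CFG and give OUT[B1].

Answer: {a: 0, b: 2, c: ⊤, d: ⊤, e: 4, f: ⊤}

Derivation:
Converged values:
  B0:   IN=(all ⊤)   OUT={a:0, b:2; rest ⊤}
  B1:   IN={a:0, b:2; rest ⊤}   OUT={a:0, b:2, e:4; rest ⊤}
  B2:   IN={a:0, b:2, e:4; rest ⊤}   OUT={b:2, e:4; rest ⊤}
  B3:   IN={b:2, e:4; rest ⊤}   OUT={b:2, e:6, f:6; rest ⊤}
  B4:   IN={b:2, e:6, f:6; rest ⊤}   OUT={b:2, e:6, f:6; rest ⊤}
  B5:   IN={b:2, e:6, f:6; rest ⊤}   OUT={b:2, c:0, e:6, f:6; rest ⊤}
  B6:   IN={b:2, c:0, e:6, f:6; rest ⊤}   OUT={b:2, c:0, e:6, f:6; rest ⊤}

Merge at B1: IN[B1] = OUT[B0] = {a: 0, b: 2, c: ⊤, d: ⊤, e: ⊤, f: ⊤}
Applying B1's transfer function to that IN value gives OUT[B1] (row B1 above).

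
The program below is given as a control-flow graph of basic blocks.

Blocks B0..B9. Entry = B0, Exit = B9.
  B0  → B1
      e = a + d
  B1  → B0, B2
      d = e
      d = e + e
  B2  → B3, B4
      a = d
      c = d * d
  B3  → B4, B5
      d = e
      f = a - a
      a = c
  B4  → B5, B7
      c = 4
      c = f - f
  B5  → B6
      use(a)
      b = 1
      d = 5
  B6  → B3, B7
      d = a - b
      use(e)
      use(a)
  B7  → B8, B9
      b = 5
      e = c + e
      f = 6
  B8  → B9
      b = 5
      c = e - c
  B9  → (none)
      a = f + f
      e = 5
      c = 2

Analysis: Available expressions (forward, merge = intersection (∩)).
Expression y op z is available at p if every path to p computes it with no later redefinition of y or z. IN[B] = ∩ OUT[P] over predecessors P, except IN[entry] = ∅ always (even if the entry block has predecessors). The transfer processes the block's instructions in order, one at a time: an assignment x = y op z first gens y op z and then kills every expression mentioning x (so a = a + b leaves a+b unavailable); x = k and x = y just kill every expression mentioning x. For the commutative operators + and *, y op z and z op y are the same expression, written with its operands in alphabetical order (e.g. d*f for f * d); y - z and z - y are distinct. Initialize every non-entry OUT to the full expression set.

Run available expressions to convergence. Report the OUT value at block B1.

Converged values:
  B0: | IN={} | OUT={a+d}
  B1: | IN={a+d} | OUT={e+e}
  B2: | IN={e+e} | OUT={d*d, e+e}
  B3: | IN={e+e} | OUT={e+e}
  B4: | IN={e+e} | OUT={e+e, f-f}
  B5: | IN={e+e} | OUT={e+e}
  B6: | IN={e+e} | OUT={a-b, e+e}
  B7: | IN={e+e} | OUT={}
  B8: | IN={} | OUT={}
  B9: | IN={} | OUT={f+f}

Merge at B1: IN[B1] = OUT[B0] = {a+d}
Applying B1's transfer function to that IN value gives OUT[B1] (row B1 above).

Answer: {e+e}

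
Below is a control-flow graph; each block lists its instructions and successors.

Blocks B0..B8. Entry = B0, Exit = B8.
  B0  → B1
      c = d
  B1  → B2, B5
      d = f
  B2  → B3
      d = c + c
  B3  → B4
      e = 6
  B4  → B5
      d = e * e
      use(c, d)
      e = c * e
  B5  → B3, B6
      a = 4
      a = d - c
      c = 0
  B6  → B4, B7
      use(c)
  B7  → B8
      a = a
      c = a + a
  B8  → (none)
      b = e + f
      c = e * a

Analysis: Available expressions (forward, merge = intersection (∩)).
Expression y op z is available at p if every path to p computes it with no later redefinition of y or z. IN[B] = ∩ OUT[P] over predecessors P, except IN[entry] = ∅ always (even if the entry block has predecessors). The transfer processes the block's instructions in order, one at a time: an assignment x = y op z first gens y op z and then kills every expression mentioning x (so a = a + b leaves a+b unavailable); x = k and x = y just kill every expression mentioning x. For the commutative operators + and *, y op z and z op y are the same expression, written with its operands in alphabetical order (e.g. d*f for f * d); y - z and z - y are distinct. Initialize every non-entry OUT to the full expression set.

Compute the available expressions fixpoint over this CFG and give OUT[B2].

Fixpoint table:
  B0: | IN={} | OUT={}
  B1: | IN={} | OUT={}
  B2: | IN={} | OUT={c+c}
  B3: | IN={} | OUT={}
  B4: | IN={} | OUT={}
  B5: | IN={} | OUT={}
  B6: | IN={} | OUT={}
  B7: | IN={} | OUT={a+a}
  B8: | IN={a+a} | OUT={a*e, a+a, e+f}

Merge at B2: IN[B2] = OUT[B1] = {}
Applying B2's transfer function to that IN value gives OUT[B2] (row B2 above).

Answer: {c+c}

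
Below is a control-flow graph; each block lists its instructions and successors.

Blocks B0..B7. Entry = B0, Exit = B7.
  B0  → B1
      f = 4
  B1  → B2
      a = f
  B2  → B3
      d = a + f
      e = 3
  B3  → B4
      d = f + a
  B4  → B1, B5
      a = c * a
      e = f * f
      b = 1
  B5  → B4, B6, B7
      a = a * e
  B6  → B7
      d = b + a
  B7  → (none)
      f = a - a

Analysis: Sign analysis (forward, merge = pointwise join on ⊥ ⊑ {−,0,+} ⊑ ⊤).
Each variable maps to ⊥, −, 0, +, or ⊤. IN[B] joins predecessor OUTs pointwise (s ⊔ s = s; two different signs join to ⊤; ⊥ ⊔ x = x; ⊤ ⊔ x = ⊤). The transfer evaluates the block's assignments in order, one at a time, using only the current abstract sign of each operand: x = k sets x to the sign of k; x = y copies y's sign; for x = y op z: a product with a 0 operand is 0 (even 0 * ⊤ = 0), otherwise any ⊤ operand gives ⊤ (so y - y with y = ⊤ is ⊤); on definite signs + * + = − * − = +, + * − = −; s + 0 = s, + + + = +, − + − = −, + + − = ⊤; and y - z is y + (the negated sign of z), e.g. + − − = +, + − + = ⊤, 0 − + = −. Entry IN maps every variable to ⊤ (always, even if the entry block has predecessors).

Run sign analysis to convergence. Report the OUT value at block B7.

Per-block solution:
  B0:   IN=(all ⊤)   OUT={f:+; rest ⊤}
  B1:   IN={f:+; rest ⊤}   OUT={a:+, f:+; rest ⊤}
  B2:   IN={a:+, f:+; rest ⊤}   OUT={a:+, d:+, e:+, f:+; rest ⊤}
  B3:   IN={a:+, d:+, e:+, f:+; rest ⊤}   OUT={a:+, d:+, e:+, f:+; rest ⊤}
  B4:   IN={d:+, e:+, f:+; rest ⊤}   OUT={b:+, d:+, e:+, f:+; rest ⊤}
  B5:   IN={b:+, d:+, e:+, f:+; rest ⊤}   OUT={b:+, d:+, e:+, f:+; rest ⊤}
  B6:   IN={b:+, d:+, e:+, f:+; rest ⊤}   OUT={b:+, e:+, f:+; rest ⊤}
  B7:   IN={b:+, e:+, f:+; rest ⊤}   OUT={b:+, e:+; rest ⊤}

Merge at B7: IN[B7] = OUT[B5] ⊔ OUT[B6] = {a: ⊤, b: +, c: ⊤, d: ⊤, e: +, f: +}
Applying B7's transfer function to that IN value gives OUT[B7] (row B7 above).

Answer: {a: ⊤, b: +, c: ⊤, d: ⊤, e: +, f: ⊤}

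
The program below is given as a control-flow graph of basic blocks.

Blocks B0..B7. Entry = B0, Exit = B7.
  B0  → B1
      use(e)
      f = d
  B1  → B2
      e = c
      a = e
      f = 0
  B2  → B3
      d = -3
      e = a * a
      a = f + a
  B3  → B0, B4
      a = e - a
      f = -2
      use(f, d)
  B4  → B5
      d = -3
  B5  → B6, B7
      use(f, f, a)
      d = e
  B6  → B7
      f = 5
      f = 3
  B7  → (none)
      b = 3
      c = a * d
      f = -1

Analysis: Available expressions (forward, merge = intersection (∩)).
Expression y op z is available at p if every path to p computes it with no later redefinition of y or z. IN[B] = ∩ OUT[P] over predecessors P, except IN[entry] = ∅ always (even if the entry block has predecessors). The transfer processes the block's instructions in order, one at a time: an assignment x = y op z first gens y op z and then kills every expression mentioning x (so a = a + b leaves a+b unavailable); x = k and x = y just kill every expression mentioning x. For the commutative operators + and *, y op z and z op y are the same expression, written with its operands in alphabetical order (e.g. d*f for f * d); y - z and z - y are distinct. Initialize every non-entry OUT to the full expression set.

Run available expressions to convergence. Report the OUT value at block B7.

Per-block solution:
  B0: | IN={} | OUT={}
  B1: | IN={} | OUT={}
  B2: | IN={} | OUT={}
  B3: | IN={} | OUT={}
  B4: | IN={} | OUT={}
  B5: | IN={} | OUT={}
  B6: | IN={} | OUT={}
  B7: | IN={} | OUT={a*d}

Merge at B7: IN[B7] = OUT[B5] ∩ OUT[B6] = {}
Applying B7's transfer function to that IN value gives OUT[B7] (row B7 above).

Answer: {a*d}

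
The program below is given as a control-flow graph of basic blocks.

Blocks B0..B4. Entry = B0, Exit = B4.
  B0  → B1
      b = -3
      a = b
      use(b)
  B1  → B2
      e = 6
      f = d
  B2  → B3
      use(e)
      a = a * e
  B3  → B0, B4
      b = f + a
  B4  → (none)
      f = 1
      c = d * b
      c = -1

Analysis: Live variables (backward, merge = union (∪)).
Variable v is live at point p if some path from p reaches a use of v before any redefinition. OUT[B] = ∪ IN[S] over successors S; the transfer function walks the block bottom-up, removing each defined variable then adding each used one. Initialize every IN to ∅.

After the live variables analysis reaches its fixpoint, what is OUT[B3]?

Answer: {b, d}

Working:
Converged values:
  B0:   IN={d}   OUT={a, d}
  B1:   IN={a, d}   OUT={a, d, e, f}
  B2:   IN={a, d, e, f}   OUT={a, d, f}
  B3:   IN={a, d, f}   OUT={b, d}
  B4:   IN={b, d}   OUT={}

Merge at B3: OUT[B3] = IN[B0] ⊔ IN[B4] = {b, d}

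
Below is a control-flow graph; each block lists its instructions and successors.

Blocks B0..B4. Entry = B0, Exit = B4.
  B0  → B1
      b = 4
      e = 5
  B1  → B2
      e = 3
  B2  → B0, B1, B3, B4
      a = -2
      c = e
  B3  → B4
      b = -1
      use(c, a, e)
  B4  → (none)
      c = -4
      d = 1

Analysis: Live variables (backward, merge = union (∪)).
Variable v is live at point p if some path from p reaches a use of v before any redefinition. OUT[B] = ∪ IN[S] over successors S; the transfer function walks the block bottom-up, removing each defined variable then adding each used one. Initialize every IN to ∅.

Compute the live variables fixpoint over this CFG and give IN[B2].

Answer: {e}

Working:
Converged values:
  B0: | IN={} | OUT={}
  B1: | IN={} | OUT={e}
  B2: | IN={e} | OUT={a, c, e}
  B3: | IN={a, c, e} | OUT={}
  B4: | IN={} | OUT={}

Merge at B2: OUT[B2] = IN[B0] ⊔ IN[B1] ⊔ IN[B3] ⊔ IN[B4] = {a, c, e}
Applying B2's transfer function to that OUT value gives IN[B2] (row B2 above).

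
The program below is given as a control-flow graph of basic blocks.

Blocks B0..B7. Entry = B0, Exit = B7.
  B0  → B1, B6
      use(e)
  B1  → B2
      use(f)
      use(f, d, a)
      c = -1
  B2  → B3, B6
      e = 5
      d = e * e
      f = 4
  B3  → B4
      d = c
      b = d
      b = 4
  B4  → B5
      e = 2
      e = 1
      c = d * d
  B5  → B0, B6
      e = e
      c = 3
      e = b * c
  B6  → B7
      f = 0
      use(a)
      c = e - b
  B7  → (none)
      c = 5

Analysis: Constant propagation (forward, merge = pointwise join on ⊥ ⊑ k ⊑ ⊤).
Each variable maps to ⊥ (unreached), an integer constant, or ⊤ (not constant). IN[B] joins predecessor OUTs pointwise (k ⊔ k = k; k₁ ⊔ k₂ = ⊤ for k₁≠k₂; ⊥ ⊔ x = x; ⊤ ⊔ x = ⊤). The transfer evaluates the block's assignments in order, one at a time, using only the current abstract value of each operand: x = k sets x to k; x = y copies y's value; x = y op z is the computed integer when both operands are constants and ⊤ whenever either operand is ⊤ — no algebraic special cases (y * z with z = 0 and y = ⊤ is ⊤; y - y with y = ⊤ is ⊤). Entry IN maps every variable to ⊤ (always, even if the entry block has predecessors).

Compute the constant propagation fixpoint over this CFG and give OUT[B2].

Answer: {a: ⊤, b: ⊤, c: -1, d: 25, e: 5, f: 4}

Working:
Per-block solution:
  B0:   IN=(all ⊤)   OUT=(all ⊤)
  B1:   IN=(all ⊤)   OUT={c:-1; rest ⊤}
  B2:   IN={c:-1; rest ⊤}   OUT={c:-1, d:25, e:5, f:4; rest ⊤}
  B3:   IN={c:-1, d:25, e:5, f:4; rest ⊤}   OUT={b:4, c:-1, d:-1, e:5, f:4; rest ⊤}
  B4:   IN={b:4, c:-1, d:-1, e:5, f:4; rest ⊤}   OUT={b:4, c:1, d:-1, e:1, f:4; rest ⊤}
  B5:   IN={b:4, c:1, d:-1, e:1, f:4; rest ⊤}   OUT={b:4, c:3, d:-1, e:12, f:4; rest ⊤}
  B6:   IN=(all ⊤)   OUT={f:0; rest ⊤}
  B7:   IN={f:0; rest ⊤}   OUT={c:5, f:0; rest ⊤}

Merge at B2: IN[B2] = OUT[B1] = {a: ⊤, b: ⊤, c: -1, d: ⊤, e: ⊤, f: ⊤}
Applying B2's transfer function to that IN value gives OUT[B2] (row B2 above).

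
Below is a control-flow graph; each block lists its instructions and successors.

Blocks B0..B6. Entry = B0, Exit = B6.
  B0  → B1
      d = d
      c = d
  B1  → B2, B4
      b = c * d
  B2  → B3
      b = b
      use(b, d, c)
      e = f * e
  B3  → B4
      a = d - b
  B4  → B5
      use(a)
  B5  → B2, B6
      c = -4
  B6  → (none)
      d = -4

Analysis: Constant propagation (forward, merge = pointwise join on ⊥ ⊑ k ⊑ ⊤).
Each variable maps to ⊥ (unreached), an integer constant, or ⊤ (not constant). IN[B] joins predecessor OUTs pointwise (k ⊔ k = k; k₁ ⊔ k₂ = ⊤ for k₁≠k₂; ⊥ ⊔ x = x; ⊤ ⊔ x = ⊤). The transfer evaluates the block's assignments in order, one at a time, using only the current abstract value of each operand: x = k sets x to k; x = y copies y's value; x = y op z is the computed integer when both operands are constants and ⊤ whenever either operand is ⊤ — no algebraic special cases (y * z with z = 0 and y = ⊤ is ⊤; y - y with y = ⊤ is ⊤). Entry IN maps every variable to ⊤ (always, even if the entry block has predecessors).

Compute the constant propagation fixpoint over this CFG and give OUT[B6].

Per-block solution:
  B0:  IN=(all ⊤)  OUT=(all ⊤)
  B1:  IN=(all ⊤)  OUT=(all ⊤)
  B2:  IN=(all ⊤)  OUT=(all ⊤)
  B3:  IN=(all ⊤)  OUT=(all ⊤)
  B4:  IN=(all ⊤)  OUT=(all ⊤)
  B5:  IN=(all ⊤)  OUT={c:-4; rest ⊤}
  B6:  IN={c:-4; rest ⊤}  OUT={c:-4, d:-4; rest ⊤}

Merge at B6: IN[B6] = OUT[B5] = {a: ⊤, b: ⊤, c: -4, d: ⊤, e: ⊤, f: ⊤}
Applying B6's transfer function to that IN value gives OUT[B6] (row B6 above).

Answer: {a: ⊤, b: ⊤, c: -4, d: -4, e: ⊤, f: ⊤}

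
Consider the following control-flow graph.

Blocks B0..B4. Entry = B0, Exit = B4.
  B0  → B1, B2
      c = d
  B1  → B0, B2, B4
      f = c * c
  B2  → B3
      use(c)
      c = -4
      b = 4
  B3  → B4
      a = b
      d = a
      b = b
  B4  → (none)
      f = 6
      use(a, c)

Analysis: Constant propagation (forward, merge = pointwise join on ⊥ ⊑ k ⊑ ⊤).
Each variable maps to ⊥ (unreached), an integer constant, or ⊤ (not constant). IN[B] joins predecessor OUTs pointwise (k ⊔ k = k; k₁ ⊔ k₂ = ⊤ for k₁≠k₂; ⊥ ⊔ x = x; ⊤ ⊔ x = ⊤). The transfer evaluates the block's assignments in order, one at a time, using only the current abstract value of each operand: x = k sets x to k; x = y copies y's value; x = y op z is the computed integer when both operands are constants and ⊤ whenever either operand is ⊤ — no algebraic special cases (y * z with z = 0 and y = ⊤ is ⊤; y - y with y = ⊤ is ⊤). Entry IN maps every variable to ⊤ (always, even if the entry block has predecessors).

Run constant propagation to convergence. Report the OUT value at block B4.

Per-block solution:
  B0:   IN=(all ⊤)   OUT=(all ⊤)
  B1:   IN=(all ⊤)   OUT=(all ⊤)
  B2:   IN=(all ⊤)   OUT={b:4, c:-4; rest ⊤}
  B3:   IN={b:4, c:-4; rest ⊤}   OUT={a:4, b:4, c:-4, d:4; rest ⊤}
  B4:   IN=(all ⊤)   OUT={f:6; rest ⊤}

Merge at B4: IN[B4] = OUT[B1] ⊔ OUT[B3] = {a: ⊤, b: ⊤, c: ⊤, d: ⊤, e: ⊤, f: ⊤}
Applying B4's transfer function to that IN value gives OUT[B4] (row B4 above).

Answer: {a: ⊤, b: ⊤, c: ⊤, d: ⊤, e: ⊤, f: 6}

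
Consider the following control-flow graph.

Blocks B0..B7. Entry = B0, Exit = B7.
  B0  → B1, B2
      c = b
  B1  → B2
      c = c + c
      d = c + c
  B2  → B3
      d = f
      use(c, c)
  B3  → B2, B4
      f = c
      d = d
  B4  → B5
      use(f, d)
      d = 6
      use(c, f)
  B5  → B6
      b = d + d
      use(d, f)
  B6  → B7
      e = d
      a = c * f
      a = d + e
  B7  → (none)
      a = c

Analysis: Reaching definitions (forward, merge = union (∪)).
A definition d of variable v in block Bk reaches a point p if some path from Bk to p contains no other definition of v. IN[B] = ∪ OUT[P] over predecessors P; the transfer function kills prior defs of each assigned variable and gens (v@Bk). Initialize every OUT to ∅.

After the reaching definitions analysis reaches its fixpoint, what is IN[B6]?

Converged values:
  B0: | IN={} | OUT={c@B0}
  B1: | IN={c@B0} | OUT={c@B1, d@B1}
  B2: | IN={c@B0, c@B1, d@B1, d@B3, f@B3} | OUT={c@B0, c@B1, d@B2, f@B3}
  B3: | IN={c@B0, c@B1, d@B2, f@B3} | OUT={c@B0, c@B1, d@B3, f@B3}
  B4: | IN={c@B0, c@B1, d@B3, f@B3} | OUT={c@B0, c@B1, d@B4, f@B3}
  B5: | IN={c@B0, c@B1, d@B4, f@B3} | OUT={b@B5, c@B0, c@B1, d@B4, f@B3}
  B6: | IN={b@B5, c@B0, c@B1, d@B4, f@B3} | OUT={a@B6, b@B5, c@B0, c@B1, d@B4, e@B6, f@B3}
  B7: | IN={a@B6, b@B5, c@B0, c@B1, d@B4, e@B6, f@B3} | OUT={a@B7, b@B5, c@B0, c@B1, d@B4, e@B6, f@B3}

Merge at B6: IN[B6] = OUT[B5] = {b@B5, c@B0, c@B1, d@B4, f@B3}

Answer: {b@B5, c@B0, c@B1, d@B4, f@B3}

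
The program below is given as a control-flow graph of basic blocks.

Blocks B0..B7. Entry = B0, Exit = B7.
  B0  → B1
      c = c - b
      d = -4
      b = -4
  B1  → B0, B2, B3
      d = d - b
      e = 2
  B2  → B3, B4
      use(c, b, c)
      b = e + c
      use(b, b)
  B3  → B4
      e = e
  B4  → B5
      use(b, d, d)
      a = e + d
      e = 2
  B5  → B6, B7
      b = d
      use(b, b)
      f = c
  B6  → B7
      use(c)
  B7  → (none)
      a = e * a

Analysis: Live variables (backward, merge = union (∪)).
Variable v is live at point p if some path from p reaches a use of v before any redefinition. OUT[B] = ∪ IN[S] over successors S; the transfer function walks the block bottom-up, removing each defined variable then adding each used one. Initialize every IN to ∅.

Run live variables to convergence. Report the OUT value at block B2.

Answer: {b, c, d, e}

Working:
Fixpoint table:
  B0: | IN={b, c} | OUT={b, c, d}
  B1: | IN={b, c, d} | OUT={b, c, d, e}
  B2: | IN={b, c, d, e} | OUT={b, c, d, e}
  B3: | IN={b, c, d, e} | OUT={b, c, d, e}
  B4: | IN={b, c, d, e} | OUT={a, c, d, e}
  B5: | IN={a, c, d, e} | OUT={a, c, e}
  B6: | IN={a, c, e} | OUT={a, e}
  B7: | IN={a, e} | OUT={}

Merge at B2: OUT[B2] = IN[B3] ⊔ IN[B4] = {b, c, d, e}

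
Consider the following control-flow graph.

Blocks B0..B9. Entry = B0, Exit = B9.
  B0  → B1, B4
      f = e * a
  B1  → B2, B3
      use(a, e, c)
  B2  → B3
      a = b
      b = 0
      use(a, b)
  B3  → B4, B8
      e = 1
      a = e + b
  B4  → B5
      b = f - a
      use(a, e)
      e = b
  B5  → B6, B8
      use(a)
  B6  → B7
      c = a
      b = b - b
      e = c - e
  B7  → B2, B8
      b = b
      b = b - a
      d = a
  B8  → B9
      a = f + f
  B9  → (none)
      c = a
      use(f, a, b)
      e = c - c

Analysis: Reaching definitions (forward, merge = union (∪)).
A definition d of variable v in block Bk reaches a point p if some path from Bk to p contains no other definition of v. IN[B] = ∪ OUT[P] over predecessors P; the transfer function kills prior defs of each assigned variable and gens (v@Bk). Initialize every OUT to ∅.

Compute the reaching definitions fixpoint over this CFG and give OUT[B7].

Answer: {a@B3, b@B7, c@B6, d@B7, e@B6, f@B0}

Working:
Converged values:
  B0:   IN={}   OUT={f@B0}
  B1:   IN={f@B0}   OUT={f@B0}
  B2:   IN={a@B3, b@B7, c@B6, d@B7, e@B6, f@B0}   OUT={a@B2, b@B2, c@B6, d@B7, e@B6, f@B0}
  B3:   IN={a@B2, b@B2, c@B6, d@B7, e@B6, f@B0}   OUT={a@B3, b@B2, c@B6, d@B7, e@B3, f@B0}
  B4:   IN={a@B3, b@B2, c@B6, d@B7, e@B3, f@B0}   OUT={a@B3, b@B4, c@B6, d@B7, e@B4, f@B0}
  B5:   IN={a@B3, b@B4, c@B6, d@B7, e@B4, f@B0}   OUT={a@B3, b@B4, c@B6, d@B7, e@B4, f@B0}
  B6:   IN={a@B3, b@B4, c@B6, d@B7, e@B4, f@B0}   OUT={a@B3, b@B6, c@B6, d@B7, e@B6, f@B0}
  B7:   IN={a@B3, b@B6, c@B6, d@B7, e@B6, f@B0}   OUT={a@B3, b@B7, c@B6, d@B7, e@B6, f@B0}
  B8:   IN={a@B3, b@B2, b@B4, b@B7, c@B6, d@B7, e@B3, e@B4, e@B6, f@B0}   OUT={a@B8, b@B2, b@B4, b@B7, c@B6, d@B7, e@B3, e@B4, e@B6, f@B0}
  B9:   IN={a@B8, b@B2, b@B4, b@B7, c@B6, d@B7, e@B3, e@B4, e@B6, f@B0}   OUT={a@B8, b@B2, b@B4, b@B7, c@B9, d@B7, e@B9, f@B0}

Merge at B7: IN[B7] = OUT[B6] = {a@B3, b@B6, c@B6, d@B7, e@B6, f@B0}
Applying B7's transfer function to that IN value gives OUT[B7] (row B7 above).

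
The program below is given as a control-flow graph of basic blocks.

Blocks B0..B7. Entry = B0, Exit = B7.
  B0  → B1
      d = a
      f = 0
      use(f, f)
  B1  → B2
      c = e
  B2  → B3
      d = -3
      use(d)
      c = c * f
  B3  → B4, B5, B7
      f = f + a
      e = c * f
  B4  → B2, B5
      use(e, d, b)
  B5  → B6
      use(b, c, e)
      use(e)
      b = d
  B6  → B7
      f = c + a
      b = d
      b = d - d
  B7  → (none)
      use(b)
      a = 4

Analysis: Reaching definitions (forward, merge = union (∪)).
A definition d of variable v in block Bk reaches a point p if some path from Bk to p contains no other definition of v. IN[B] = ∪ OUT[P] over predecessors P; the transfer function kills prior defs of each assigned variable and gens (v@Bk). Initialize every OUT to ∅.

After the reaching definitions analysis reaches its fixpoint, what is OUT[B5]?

Answer: {b@B5, c@B2, d@B2, e@B3, f@B3}

Trace:
Fixpoint table:
  B0:  IN={}  OUT={d@B0, f@B0}
  B1:  IN={d@B0, f@B0}  OUT={c@B1, d@B0, f@B0}
  B2:  IN={c@B1, c@B2, d@B0, d@B2, e@B3, f@B0, f@B3}  OUT={c@B2, d@B2, e@B3, f@B0, f@B3}
  B3:  IN={c@B2, d@B2, e@B3, f@B0, f@B3}  OUT={c@B2, d@B2, e@B3, f@B3}
  B4:  IN={c@B2, d@B2, e@B3, f@B3}  OUT={c@B2, d@B2, e@B3, f@B3}
  B5:  IN={c@B2, d@B2, e@B3, f@B3}  OUT={b@B5, c@B2, d@B2, e@B3, f@B3}
  B6:  IN={b@B5, c@B2, d@B2, e@B3, f@B3}  OUT={b@B6, c@B2, d@B2, e@B3, f@B6}
  B7:  IN={b@B6, c@B2, d@B2, e@B3, f@B3, f@B6}  OUT={a@B7, b@B6, c@B2, d@B2, e@B3, f@B3, f@B6}

Merge at B5: IN[B5] = OUT[B3] ⊔ OUT[B4] = {c@B2, d@B2, e@B3, f@B3}
Applying B5's transfer function to that IN value gives OUT[B5] (row B5 above).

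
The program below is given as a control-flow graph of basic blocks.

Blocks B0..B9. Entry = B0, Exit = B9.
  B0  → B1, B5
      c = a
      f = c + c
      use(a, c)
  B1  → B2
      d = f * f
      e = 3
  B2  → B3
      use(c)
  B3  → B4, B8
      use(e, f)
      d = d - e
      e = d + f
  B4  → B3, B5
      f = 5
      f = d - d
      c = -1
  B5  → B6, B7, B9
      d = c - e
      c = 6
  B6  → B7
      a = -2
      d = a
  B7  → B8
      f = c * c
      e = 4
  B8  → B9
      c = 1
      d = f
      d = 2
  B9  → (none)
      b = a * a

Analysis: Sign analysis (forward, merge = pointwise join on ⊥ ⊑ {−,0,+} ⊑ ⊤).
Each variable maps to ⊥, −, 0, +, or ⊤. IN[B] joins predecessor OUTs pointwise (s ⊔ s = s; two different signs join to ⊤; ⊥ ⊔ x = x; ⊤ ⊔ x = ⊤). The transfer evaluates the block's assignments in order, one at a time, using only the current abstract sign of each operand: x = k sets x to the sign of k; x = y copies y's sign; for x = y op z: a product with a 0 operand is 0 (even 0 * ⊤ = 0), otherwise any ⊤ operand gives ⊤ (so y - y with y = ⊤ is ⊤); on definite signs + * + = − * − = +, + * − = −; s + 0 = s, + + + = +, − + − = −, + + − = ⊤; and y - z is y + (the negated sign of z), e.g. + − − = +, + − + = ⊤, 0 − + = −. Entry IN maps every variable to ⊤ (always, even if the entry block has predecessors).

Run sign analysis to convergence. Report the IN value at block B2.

Per-block solution:
  B0:   IN=(all ⊤)   OUT=(all ⊤)
  B1:   IN=(all ⊤)   OUT={e:+; rest ⊤}
  B2:   IN={e:+; rest ⊤}   OUT={e:+; rest ⊤}
  B3:   IN=(all ⊤)   OUT=(all ⊤)
  B4:   IN=(all ⊤)   OUT={c:-; rest ⊤}
  B5:   IN=(all ⊤)   OUT={c:+; rest ⊤}
  B6:   IN={c:+; rest ⊤}   OUT={a:-, c:+, d:-; rest ⊤}
  B7:   IN={c:+; rest ⊤}   OUT={c:+, e:+, f:+; rest ⊤}
  B8:   IN=(all ⊤)   OUT={c:+, d:+; rest ⊤}
  B9:   IN={c:+; rest ⊤}   OUT={c:+; rest ⊤}

Merge at B2: IN[B2] = OUT[B1] = {a: ⊤, b: ⊤, c: ⊤, d: ⊤, e: +, f: ⊤}

Answer: {a: ⊤, b: ⊤, c: ⊤, d: ⊤, e: +, f: ⊤}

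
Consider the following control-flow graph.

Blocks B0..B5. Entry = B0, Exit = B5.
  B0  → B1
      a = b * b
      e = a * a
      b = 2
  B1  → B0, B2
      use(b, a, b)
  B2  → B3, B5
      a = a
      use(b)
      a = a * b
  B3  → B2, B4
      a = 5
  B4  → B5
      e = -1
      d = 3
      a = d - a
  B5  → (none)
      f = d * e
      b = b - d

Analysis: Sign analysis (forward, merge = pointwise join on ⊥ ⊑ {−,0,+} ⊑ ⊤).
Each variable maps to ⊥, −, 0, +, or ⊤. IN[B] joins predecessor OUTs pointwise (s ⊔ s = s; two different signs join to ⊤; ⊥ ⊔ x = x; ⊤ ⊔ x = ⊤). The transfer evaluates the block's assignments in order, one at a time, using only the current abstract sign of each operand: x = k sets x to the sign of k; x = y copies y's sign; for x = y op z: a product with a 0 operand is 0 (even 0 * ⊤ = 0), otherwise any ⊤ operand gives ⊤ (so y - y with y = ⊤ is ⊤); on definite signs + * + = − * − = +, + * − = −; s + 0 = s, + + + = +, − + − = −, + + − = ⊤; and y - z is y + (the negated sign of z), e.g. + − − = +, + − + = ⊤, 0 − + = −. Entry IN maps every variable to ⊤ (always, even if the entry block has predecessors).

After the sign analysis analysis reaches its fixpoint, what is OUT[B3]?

Answer: {a: +, b: +, c: ⊤, d: ⊤, e: ⊤, f: ⊤}

Working:
Fixpoint table:
  B0: | IN=(all ⊤) | OUT={b:+; rest ⊤}
  B1: | IN={b:+; rest ⊤} | OUT={b:+; rest ⊤}
  B2: | IN={b:+; rest ⊤} | OUT={b:+; rest ⊤}
  B3: | IN={b:+; rest ⊤} | OUT={a:+, b:+; rest ⊤}
  B4: | IN={a:+, b:+; rest ⊤} | OUT={b:+, d:+, e:-; rest ⊤}
  B5: | IN={b:+; rest ⊤} | OUT=(all ⊤)

Merge at B3: IN[B3] = OUT[B2] = {a: ⊤, b: +, c: ⊤, d: ⊤, e: ⊤, f: ⊤}
Applying B3's transfer function to that IN value gives OUT[B3] (row B3 above).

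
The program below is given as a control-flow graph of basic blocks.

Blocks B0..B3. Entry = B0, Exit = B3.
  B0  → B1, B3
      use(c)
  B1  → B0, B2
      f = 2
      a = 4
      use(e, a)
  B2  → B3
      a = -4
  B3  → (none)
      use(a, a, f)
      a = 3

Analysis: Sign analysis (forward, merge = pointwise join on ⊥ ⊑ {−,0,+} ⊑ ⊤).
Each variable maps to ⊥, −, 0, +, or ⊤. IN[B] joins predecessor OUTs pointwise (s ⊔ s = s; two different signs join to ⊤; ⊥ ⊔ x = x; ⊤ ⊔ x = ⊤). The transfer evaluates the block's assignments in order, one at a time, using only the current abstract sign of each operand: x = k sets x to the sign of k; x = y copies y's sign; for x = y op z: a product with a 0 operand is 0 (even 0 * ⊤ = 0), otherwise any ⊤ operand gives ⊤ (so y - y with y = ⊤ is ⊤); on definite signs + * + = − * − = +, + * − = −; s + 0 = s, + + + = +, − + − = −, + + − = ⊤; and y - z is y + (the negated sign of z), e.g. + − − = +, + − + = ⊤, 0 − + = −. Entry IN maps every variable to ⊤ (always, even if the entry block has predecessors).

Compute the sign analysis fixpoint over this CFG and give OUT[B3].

Answer: {a: +, b: ⊤, c: ⊤, d: ⊤, e: ⊤, f: ⊤}

Derivation:
Converged values:
  B0:  IN=(all ⊤)  OUT=(all ⊤)
  B1:  IN=(all ⊤)  OUT={a:+, f:+; rest ⊤}
  B2:  IN={a:+, f:+; rest ⊤}  OUT={a:-, f:+; rest ⊤}
  B3:  IN=(all ⊤)  OUT={a:+; rest ⊤}

Merge at B3: IN[B3] = OUT[B0] ⊔ OUT[B2] = {a: ⊤, b: ⊤, c: ⊤, d: ⊤, e: ⊤, f: ⊤}
Applying B3's transfer function to that IN value gives OUT[B3] (row B3 above).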